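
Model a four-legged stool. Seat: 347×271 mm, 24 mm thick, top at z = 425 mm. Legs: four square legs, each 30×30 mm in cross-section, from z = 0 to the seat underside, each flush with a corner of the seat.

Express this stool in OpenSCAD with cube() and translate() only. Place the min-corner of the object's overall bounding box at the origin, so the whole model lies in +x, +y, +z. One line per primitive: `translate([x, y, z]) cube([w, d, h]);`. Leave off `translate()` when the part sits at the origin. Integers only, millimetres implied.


translate([0, 0, 401]) cube([347, 271, 24]);
cube([30, 30, 401]);
translate([317, 0, 0]) cube([30, 30, 401]);
translate([0, 241, 0]) cube([30, 30, 401]);
translate([317, 241, 0]) cube([30, 30, 401]);


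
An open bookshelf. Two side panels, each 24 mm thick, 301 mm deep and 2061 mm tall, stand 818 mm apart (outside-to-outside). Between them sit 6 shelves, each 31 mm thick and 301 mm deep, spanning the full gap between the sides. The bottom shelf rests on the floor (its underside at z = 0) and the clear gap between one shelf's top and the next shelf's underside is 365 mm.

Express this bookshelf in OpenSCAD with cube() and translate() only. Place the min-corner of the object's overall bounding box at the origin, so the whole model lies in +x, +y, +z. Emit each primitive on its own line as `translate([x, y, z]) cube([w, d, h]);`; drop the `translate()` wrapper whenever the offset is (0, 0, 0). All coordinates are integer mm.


cube([24, 301, 2061]);
translate([794, 0, 0]) cube([24, 301, 2061]);
translate([24, 0, 0]) cube([770, 301, 31]);
translate([24, 0, 396]) cube([770, 301, 31]);
translate([24, 0, 792]) cube([770, 301, 31]);
translate([24, 0, 1188]) cube([770, 301, 31]);
translate([24, 0, 1584]) cube([770, 301, 31]);
translate([24, 0, 1980]) cube([770, 301, 31]);


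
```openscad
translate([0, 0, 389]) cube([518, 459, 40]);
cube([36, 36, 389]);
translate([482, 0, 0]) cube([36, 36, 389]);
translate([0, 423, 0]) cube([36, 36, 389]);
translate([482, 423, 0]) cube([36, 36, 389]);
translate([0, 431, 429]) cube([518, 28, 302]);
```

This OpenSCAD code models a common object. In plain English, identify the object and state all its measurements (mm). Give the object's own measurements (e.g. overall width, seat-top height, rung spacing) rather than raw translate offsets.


A chair. The seat is a 518×459×40 mm slab with its top at z = 429 mm, on four 36×36 mm corner legs (flush with the seat edges, standing on z = 0). A flat backrest 28 mm thick, 302 mm tall, spans the full seat width and rises from the seat top along its +y edge, rear face flush with the rear of the seat.


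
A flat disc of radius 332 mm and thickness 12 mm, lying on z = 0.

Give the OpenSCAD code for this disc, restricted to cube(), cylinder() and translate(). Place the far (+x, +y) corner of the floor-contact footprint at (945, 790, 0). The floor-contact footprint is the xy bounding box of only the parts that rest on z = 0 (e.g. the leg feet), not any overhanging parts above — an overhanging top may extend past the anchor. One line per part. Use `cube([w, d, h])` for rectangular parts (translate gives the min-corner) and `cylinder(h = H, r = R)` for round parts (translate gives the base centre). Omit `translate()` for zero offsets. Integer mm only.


translate([613, 458, 0]) cylinder(h = 12, r = 332);


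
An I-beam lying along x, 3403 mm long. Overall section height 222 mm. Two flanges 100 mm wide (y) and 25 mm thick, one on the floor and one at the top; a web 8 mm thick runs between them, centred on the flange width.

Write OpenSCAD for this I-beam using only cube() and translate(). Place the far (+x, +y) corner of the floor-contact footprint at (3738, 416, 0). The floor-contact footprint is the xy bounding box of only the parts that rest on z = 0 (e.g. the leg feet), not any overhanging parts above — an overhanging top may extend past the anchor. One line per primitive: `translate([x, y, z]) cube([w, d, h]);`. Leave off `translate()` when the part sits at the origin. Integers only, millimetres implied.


translate([335, 316, 0]) cube([3403, 100, 25]);
translate([335, 362, 25]) cube([3403, 8, 172]);
translate([335, 316, 197]) cube([3403, 100, 25]);


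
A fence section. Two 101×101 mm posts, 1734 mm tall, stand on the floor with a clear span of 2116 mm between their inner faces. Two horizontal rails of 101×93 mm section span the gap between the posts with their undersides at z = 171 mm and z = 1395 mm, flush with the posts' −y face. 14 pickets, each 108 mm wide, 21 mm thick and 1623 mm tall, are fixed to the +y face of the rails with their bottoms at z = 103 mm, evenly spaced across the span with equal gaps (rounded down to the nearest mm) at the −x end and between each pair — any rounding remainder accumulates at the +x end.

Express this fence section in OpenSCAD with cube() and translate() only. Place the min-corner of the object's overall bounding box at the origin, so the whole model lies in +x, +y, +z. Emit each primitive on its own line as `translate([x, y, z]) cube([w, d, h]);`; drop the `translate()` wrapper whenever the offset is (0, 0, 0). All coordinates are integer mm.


cube([101, 101, 1734]);
translate([2217, 0, 0]) cube([101, 101, 1734]);
translate([101, 0, 171]) cube([2116, 101, 93]);
translate([101, 0, 1395]) cube([2116, 101, 93]);
translate([141, 101, 103]) cube([108, 21, 1623]);
translate([289, 101, 103]) cube([108, 21, 1623]);
translate([437, 101, 103]) cube([108, 21, 1623]);
translate([585, 101, 103]) cube([108, 21, 1623]);
translate([733, 101, 103]) cube([108, 21, 1623]);
translate([881, 101, 103]) cube([108, 21, 1623]);
translate([1029, 101, 103]) cube([108, 21, 1623]);
translate([1177, 101, 103]) cube([108, 21, 1623]);
translate([1325, 101, 103]) cube([108, 21, 1623]);
translate([1473, 101, 103]) cube([108, 21, 1623]);
translate([1621, 101, 103]) cube([108, 21, 1623]);
translate([1769, 101, 103]) cube([108, 21, 1623]);
translate([1917, 101, 103]) cube([108, 21, 1623]);
translate([2065, 101, 103]) cube([108, 21, 1623]);


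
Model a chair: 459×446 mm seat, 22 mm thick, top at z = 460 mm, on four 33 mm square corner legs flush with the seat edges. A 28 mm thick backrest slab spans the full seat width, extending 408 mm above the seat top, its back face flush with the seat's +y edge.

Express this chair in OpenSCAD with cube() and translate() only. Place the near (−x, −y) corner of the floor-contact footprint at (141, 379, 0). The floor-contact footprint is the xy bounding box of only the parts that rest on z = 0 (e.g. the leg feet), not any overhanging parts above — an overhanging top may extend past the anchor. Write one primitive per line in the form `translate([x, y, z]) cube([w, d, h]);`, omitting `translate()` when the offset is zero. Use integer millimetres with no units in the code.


translate([141, 379, 438]) cube([459, 446, 22]);
translate([141, 379, 0]) cube([33, 33, 438]);
translate([567, 379, 0]) cube([33, 33, 438]);
translate([141, 792, 0]) cube([33, 33, 438]);
translate([567, 792, 0]) cube([33, 33, 438]);
translate([141, 797, 460]) cube([459, 28, 408]);


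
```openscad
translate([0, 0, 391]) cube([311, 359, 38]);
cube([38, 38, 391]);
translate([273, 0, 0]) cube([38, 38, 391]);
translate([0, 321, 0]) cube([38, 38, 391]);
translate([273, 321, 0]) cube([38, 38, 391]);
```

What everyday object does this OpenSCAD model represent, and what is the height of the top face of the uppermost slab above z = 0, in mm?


A stool. The seat height is 429 mm.

A 311×359×38 slab at z = 391 on four corner posts — a stool. The seat top is 391 + 38 = 429 mm.


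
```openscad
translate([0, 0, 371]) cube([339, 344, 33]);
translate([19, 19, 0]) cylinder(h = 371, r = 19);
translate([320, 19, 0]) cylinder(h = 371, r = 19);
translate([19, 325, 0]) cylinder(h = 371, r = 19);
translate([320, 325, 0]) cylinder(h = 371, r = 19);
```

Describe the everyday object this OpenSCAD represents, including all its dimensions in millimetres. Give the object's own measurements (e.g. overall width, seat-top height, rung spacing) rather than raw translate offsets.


A simple wooden stool: a rectangular seat 339 mm (x) by 344 mm (y), 33 mm thick, top face at z = 404 mm, on four round legs, each 38 mm in diameter. The legs rest on z = 0, each leg's axis is inset half a diameter from the nearest pair of seat edges (so the leg's bounding box is flush with the corner).


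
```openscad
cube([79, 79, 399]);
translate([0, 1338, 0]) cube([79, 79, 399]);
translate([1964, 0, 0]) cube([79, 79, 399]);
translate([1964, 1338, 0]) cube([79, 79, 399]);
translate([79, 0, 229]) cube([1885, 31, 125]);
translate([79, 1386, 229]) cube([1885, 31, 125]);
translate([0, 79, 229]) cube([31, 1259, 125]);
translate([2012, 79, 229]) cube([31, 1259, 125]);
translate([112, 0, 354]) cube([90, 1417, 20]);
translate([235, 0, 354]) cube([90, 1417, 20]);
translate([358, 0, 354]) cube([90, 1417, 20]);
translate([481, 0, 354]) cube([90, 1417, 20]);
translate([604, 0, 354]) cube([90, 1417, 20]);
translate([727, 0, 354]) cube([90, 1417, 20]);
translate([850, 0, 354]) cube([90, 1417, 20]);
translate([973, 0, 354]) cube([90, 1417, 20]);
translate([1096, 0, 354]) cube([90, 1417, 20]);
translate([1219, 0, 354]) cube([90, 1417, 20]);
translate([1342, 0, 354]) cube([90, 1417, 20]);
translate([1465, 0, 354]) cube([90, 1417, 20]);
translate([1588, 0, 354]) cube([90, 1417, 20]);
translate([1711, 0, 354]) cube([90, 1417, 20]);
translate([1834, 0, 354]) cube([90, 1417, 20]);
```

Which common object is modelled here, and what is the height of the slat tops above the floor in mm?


A bed frame. The slat-top height is 374 mm.

Four posts, four rails, and a row of slats — a bed frame. Slats sit on the rails at z = 229 + 125 = 354; with slat thickness 20, the top is 374 mm.


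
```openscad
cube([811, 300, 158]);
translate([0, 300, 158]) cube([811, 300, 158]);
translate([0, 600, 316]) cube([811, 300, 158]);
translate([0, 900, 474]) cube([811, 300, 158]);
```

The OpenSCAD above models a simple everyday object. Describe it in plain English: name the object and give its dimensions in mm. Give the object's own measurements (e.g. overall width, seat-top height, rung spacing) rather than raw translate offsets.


A straight staircase of 4 solid steps. Each step is 811 mm wide (x), 300 mm deep (y, the going) and 158 mm tall (the rise). The first step rests on the floor; each subsequent step sits one going further in +y and one rise higher in +z, directly behind and above the previous step with no overlap.


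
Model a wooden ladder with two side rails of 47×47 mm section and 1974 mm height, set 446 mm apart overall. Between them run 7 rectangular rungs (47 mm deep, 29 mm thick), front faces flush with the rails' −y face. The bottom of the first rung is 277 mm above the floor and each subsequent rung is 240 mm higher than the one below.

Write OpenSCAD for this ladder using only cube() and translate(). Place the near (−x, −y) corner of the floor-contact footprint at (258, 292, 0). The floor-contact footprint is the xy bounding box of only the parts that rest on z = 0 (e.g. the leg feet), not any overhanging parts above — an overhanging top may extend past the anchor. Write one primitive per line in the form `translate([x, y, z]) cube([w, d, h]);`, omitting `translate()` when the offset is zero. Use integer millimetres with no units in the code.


translate([258, 292, 0]) cube([47, 47, 1974]);
translate([657, 292, 0]) cube([47, 47, 1974]);
translate([305, 292, 277]) cube([352, 47, 29]);
translate([305, 292, 517]) cube([352, 47, 29]);
translate([305, 292, 757]) cube([352, 47, 29]);
translate([305, 292, 997]) cube([352, 47, 29]);
translate([305, 292, 1237]) cube([352, 47, 29]);
translate([305, 292, 1477]) cube([352, 47, 29]);
translate([305, 292, 1717]) cube([352, 47, 29]);


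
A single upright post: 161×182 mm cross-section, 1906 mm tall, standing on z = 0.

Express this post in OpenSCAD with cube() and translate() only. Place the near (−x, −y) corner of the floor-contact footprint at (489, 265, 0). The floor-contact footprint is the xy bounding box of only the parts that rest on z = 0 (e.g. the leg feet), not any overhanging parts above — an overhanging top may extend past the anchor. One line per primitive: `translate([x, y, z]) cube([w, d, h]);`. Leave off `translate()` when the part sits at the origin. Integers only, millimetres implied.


translate([489, 265, 0]) cube([161, 182, 1906]);


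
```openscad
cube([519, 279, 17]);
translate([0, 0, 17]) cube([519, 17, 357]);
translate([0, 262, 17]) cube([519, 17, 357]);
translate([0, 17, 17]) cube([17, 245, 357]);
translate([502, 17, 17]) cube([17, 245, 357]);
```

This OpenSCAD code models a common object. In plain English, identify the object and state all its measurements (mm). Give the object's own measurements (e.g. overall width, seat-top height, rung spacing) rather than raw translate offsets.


An open-topped rectangular box: outside dimensions 519×279×374 mm, with a uniform wall and base thickness of 17 mm. The base is a full 519×279 slab on the floor; four walls sit on top of the base. The front and back walls (the −y and +y sides) span the full width; the two side walls fit between them.


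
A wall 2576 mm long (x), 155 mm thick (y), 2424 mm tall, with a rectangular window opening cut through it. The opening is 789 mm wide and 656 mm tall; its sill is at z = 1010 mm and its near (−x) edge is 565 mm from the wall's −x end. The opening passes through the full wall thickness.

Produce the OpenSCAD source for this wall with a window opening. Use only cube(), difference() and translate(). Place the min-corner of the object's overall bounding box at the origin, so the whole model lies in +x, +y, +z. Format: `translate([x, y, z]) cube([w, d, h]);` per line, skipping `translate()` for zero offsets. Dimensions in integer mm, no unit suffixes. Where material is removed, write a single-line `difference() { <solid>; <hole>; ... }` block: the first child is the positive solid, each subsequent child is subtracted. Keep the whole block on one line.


difference() { cube([2576, 155, 2424]); translate([565, 0, 1010]) cube([789, 155, 656]); }


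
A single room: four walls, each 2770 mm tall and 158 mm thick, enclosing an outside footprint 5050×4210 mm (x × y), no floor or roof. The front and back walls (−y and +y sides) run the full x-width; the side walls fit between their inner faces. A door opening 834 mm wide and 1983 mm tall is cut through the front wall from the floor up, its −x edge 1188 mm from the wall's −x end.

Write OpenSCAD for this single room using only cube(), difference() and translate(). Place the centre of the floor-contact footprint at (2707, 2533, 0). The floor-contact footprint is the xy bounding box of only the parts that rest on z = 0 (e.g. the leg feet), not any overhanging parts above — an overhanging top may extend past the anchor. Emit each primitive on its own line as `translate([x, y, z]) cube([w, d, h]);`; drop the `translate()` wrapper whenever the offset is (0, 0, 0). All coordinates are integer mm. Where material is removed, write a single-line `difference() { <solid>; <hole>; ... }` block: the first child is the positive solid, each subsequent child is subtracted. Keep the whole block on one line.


difference() { translate([182, 428, 0]) cube([5050, 158, 2770]); translate([1370, 428, 0]) cube([834, 158, 1983]); }
translate([182, 4480, 0]) cube([5050, 158, 2770]);
translate([182, 586, 0]) cube([158, 3894, 2770]);
translate([5074, 586, 0]) cube([158, 3894, 2770]);


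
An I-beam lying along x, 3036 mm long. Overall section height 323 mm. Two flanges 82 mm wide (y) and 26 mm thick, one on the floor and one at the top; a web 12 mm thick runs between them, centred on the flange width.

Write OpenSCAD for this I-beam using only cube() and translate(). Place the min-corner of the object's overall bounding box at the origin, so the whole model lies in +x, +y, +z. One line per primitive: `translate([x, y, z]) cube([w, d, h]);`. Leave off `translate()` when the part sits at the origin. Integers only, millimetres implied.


cube([3036, 82, 26]);
translate([0, 35, 26]) cube([3036, 12, 271]);
translate([0, 0, 297]) cube([3036, 82, 26]);


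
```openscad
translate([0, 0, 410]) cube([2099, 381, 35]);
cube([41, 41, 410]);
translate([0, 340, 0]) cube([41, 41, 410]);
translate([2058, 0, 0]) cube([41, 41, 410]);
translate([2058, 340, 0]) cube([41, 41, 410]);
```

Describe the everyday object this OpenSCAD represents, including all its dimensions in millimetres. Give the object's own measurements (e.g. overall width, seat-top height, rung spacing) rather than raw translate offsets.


A long wooden bench with a 2099 mm (x) × 381 mm (y) seat, 35 mm thick, its top surface 445 mm above the floor. Four 41 mm square legs at the seat corners, flush with the edges, run from z = 0 to the seat underside.


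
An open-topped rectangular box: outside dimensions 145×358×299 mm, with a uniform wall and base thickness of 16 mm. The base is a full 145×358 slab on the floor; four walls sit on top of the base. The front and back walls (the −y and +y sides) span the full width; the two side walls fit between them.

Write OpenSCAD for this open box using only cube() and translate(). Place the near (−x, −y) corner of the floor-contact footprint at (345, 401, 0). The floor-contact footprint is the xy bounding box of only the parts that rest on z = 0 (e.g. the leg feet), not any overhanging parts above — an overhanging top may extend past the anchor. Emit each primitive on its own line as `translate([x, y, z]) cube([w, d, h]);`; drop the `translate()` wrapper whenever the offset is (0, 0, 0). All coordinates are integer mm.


translate([345, 401, 0]) cube([145, 358, 16]);
translate([345, 401, 16]) cube([145, 16, 283]);
translate([345, 743, 16]) cube([145, 16, 283]);
translate([345, 417, 16]) cube([16, 326, 283]);
translate([474, 417, 16]) cube([16, 326, 283]);


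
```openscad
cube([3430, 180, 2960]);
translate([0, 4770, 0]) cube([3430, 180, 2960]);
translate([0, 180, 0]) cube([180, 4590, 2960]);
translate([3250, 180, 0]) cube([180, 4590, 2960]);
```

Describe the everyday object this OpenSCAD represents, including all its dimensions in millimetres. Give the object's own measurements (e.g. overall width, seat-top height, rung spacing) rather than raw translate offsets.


The wall frame of a small rectangular building: four walls, each 2960 mm tall and 180 mm thick, enclosing a footprint 3430 mm (x) by 4950 mm (y) outside-to-outside, with no floor or roof. The front and back walls (the −y and +y sides) span the full width; the two side walls fit between them.


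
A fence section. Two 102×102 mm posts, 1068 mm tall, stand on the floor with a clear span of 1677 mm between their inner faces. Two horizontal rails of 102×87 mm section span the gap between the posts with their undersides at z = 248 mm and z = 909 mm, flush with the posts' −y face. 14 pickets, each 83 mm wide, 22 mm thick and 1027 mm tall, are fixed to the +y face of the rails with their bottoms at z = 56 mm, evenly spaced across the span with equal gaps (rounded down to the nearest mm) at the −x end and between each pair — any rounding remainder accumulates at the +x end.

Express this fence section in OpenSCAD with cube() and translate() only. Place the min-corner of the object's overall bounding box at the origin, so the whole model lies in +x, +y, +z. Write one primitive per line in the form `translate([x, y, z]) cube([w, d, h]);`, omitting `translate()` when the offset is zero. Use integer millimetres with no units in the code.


cube([102, 102, 1068]);
translate([1779, 0, 0]) cube([102, 102, 1068]);
translate([102, 0, 248]) cube([1677, 102, 87]);
translate([102, 0, 909]) cube([1677, 102, 87]);
translate([136, 102, 56]) cube([83, 22, 1027]);
translate([253, 102, 56]) cube([83, 22, 1027]);
translate([370, 102, 56]) cube([83, 22, 1027]);
translate([487, 102, 56]) cube([83, 22, 1027]);
translate([604, 102, 56]) cube([83, 22, 1027]);
translate([721, 102, 56]) cube([83, 22, 1027]);
translate([838, 102, 56]) cube([83, 22, 1027]);
translate([955, 102, 56]) cube([83, 22, 1027]);
translate([1072, 102, 56]) cube([83, 22, 1027]);
translate([1189, 102, 56]) cube([83, 22, 1027]);
translate([1306, 102, 56]) cube([83, 22, 1027]);
translate([1423, 102, 56]) cube([83, 22, 1027]);
translate([1540, 102, 56]) cube([83, 22, 1027]);
translate([1657, 102, 56]) cube([83, 22, 1027]);


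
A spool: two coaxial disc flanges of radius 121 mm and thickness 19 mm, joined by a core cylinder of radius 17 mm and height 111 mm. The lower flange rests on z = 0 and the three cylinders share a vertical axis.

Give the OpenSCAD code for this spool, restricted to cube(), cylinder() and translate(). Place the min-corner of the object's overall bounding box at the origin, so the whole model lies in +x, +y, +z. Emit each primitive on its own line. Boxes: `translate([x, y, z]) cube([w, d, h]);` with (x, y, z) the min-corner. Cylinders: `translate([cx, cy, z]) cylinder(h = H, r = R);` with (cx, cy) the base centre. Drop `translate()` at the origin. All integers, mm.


translate([121, 121, 0]) cylinder(h = 19, r = 121);
translate([121, 121, 19]) cylinder(h = 111, r = 17);
translate([121, 121, 130]) cylinder(h = 19, r = 121);


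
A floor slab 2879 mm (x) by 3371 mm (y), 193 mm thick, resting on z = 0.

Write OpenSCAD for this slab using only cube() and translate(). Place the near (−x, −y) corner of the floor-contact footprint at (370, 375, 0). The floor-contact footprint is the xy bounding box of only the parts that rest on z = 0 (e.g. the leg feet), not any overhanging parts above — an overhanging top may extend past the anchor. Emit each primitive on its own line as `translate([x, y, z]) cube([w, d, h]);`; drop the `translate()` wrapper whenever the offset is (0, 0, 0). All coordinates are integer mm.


translate([370, 375, 0]) cube([2879, 3371, 193]);


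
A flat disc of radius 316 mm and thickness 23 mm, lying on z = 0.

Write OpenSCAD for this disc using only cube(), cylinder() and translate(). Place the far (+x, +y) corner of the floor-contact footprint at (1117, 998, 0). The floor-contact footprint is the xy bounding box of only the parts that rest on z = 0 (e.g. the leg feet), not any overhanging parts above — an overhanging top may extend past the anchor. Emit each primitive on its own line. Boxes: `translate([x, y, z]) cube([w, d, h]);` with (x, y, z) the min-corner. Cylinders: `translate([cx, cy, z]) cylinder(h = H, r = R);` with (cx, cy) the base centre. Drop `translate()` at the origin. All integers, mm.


translate([801, 682, 0]) cylinder(h = 23, r = 316);


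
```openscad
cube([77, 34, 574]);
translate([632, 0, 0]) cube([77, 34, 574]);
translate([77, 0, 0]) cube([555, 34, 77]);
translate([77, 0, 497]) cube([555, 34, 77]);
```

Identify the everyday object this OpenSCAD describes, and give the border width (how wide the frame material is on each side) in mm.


A picture frame. The border width is 77 mm.

Four thin pieces enclosing a rectangular opening — a picture frame. The two full-height stiles are 574 mm tall; the top rail sits at z = 497 and is 77 mm tall, so the border above the opening is 574 − 497 = 77 mm, matching the stile x-width.


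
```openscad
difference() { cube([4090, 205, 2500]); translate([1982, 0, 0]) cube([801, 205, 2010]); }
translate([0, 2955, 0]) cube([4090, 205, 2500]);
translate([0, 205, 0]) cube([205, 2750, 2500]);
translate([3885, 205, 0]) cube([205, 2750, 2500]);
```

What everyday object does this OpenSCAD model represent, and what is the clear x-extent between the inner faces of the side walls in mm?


A single room. The interior width is 3680 mm.

Four walls enclosing a rectangle with a door in the front wall — a room. Outside width 4090 minus two 205 mm walls gives 3680 mm.


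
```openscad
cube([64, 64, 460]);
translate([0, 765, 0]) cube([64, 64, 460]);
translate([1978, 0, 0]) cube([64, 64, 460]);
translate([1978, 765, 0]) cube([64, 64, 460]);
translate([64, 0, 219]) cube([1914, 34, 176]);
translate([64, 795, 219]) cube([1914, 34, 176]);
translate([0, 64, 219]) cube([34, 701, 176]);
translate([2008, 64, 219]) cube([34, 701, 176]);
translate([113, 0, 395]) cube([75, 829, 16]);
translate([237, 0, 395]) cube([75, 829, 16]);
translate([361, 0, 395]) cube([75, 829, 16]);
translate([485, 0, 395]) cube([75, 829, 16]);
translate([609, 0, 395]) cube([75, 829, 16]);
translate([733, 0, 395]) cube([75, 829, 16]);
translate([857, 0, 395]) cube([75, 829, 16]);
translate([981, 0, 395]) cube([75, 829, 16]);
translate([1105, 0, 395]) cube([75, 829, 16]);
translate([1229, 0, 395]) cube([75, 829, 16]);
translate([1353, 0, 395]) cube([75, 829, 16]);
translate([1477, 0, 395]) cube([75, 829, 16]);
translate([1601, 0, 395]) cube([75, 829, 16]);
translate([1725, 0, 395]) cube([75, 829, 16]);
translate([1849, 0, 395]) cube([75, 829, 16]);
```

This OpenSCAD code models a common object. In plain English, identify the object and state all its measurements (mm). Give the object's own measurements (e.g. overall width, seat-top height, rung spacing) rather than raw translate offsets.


A bed frame 2042 mm long (x) by 829 mm wide (y). Four 64×64 mm corner posts, 460 mm tall, at the corners of the footprint. Four rails of 34 mm thickness and 176 mm height run between adjacent posts with their undersides at z = 219 mm, their outer faces flush with the outside of the frame (the two x-running rails run between the posts' inner faces; the two y-running rails run between the posts' inner faces). 15 slats, each 75 mm wide (x) and 16 mm thick, lie across the top of the two x-running rails, running the full 829 mm width of the frame in y; along x they sit between the end posts with a 49 mm gap after the −x posts and between neighbouring slats, leaving 54 mm before the +x posts.


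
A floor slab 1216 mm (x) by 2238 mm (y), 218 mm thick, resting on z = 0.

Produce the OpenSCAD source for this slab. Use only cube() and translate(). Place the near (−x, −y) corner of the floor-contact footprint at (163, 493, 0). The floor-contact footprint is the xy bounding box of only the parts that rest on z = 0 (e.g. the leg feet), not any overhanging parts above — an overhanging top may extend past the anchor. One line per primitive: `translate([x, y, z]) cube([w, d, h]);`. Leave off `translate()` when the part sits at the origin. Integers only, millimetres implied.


translate([163, 493, 0]) cube([1216, 2238, 218]);


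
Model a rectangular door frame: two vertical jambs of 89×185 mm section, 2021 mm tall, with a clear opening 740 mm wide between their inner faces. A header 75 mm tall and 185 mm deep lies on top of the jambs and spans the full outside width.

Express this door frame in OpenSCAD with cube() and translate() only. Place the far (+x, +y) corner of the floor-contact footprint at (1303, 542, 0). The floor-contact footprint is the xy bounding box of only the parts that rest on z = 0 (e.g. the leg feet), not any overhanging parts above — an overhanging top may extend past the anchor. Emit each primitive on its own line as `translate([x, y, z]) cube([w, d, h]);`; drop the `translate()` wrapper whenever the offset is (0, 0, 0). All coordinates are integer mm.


translate([385, 357, 0]) cube([89, 185, 2021]);
translate([1214, 357, 0]) cube([89, 185, 2021]);
translate([385, 357, 2021]) cube([918, 185, 75]);


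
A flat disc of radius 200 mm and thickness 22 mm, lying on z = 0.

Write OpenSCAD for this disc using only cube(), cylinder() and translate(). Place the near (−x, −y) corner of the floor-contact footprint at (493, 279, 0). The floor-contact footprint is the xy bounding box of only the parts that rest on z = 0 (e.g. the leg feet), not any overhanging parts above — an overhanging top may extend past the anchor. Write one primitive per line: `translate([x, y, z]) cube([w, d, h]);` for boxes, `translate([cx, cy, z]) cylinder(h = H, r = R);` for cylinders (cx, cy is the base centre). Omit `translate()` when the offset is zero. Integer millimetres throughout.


translate([693, 479, 0]) cylinder(h = 22, r = 200);


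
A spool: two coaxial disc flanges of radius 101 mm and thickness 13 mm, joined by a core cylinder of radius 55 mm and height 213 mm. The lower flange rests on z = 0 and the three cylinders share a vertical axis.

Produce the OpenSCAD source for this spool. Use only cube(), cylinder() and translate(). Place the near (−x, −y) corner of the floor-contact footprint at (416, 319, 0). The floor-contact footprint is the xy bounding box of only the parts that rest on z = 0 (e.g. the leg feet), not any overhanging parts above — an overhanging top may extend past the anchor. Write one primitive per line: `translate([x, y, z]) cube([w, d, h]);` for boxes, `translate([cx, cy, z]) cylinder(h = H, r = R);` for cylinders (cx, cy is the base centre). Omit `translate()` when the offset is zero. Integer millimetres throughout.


translate([517, 420, 0]) cylinder(h = 13, r = 101);
translate([517, 420, 13]) cylinder(h = 213, r = 55);
translate([517, 420, 226]) cylinder(h = 13, r = 101);


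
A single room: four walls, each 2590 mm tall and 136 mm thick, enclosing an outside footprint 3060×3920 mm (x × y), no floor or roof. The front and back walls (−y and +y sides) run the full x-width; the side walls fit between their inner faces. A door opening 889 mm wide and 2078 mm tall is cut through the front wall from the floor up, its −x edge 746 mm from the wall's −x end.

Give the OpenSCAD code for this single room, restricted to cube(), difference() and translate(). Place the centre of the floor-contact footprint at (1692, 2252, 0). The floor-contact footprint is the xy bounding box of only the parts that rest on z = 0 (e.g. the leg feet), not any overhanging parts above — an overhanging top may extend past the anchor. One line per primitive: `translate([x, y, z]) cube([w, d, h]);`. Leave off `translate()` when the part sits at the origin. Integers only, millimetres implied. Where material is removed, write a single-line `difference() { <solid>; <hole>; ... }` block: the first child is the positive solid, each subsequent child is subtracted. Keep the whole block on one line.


difference() { translate([162, 292, 0]) cube([3060, 136, 2590]); translate([908, 292, 0]) cube([889, 136, 2078]); }
translate([162, 4076, 0]) cube([3060, 136, 2590]);
translate([162, 428, 0]) cube([136, 3648, 2590]);
translate([3086, 428, 0]) cube([136, 3648, 2590]);


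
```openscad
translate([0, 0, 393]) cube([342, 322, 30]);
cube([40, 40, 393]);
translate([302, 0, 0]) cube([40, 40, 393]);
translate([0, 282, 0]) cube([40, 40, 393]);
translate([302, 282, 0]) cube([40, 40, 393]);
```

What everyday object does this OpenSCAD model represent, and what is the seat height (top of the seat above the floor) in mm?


A stool. The seat height is 423 mm.

A 342×322×30 slab at z = 393 on four corner posts — a stool. The seat top is 393 + 30 = 423 mm.


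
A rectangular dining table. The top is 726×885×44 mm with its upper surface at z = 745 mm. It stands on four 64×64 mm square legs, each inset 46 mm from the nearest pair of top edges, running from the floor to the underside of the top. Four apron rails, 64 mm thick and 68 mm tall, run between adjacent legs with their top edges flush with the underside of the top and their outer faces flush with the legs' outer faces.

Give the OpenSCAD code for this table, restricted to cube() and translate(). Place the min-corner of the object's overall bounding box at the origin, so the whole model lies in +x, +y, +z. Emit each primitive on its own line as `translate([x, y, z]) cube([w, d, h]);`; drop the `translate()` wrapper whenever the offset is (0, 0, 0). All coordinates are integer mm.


translate([0, 0, 701]) cube([726, 885, 44]);
translate([46, 46, 0]) cube([64, 64, 701]);
translate([616, 46, 0]) cube([64, 64, 701]);
translate([46, 775, 0]) cube([64, 64, 701]);
translate([616, 775, 0]) cube([64, 64, 701]);
translate([110, 46, 633]) cube([506, 64, 68]);
translate([110, 775, 633]) cube([506, 64, 68]);
translate([46, 110, 633]) cube([64, 665, 68]);
translate([616, 110, 633]) cube([64, 665, 68]);


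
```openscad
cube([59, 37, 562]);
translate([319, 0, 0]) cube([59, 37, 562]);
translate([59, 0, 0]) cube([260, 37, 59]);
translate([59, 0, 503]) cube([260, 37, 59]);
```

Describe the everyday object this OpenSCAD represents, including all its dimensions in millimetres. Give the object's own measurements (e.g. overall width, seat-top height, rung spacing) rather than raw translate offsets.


A rectangular picture frame lying in the x–z plane (depth along y). The opening is 260 mm wide (x) by 444 mm tall (z), surrounded by a border 59 mm wide on all four sides. The frame is 37 mm deep and is made of two full-height vertical stiles with two horizontal rails fitted between them.


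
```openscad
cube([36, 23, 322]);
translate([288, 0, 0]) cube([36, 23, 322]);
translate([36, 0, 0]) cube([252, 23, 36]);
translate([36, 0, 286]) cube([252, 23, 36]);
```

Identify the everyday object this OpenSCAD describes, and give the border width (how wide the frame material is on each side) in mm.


A picture frame. The border width is 36 mm.

Four thin pieces enclosing a rectangular opening — a picture frame. The two full-height stiles are 322 mm tall; the top rail sits at z = 286 and is 36 mm tall, so the border above the opening is 322 − 286 = 36 mm, matching the stile x-width.


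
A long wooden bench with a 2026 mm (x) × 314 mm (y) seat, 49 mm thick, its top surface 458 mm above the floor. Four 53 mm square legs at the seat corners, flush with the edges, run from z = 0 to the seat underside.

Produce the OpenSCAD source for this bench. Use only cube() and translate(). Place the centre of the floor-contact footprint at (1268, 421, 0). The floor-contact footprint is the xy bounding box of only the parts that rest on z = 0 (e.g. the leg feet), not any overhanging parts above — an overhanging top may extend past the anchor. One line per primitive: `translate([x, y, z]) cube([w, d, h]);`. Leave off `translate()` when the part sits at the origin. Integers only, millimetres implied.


translate([255, 264, 409]) cube([2026, 314, 49]);
translate([255, 264, 0]) cube([53, 53, 409]);
translate([255, 525, 0]) cube([53, 53, 409]);
translate([2228, 264, 0]) cube([53, 53, 409]);
translate([2228, 525, 0]) cube([53, 53, 409]);


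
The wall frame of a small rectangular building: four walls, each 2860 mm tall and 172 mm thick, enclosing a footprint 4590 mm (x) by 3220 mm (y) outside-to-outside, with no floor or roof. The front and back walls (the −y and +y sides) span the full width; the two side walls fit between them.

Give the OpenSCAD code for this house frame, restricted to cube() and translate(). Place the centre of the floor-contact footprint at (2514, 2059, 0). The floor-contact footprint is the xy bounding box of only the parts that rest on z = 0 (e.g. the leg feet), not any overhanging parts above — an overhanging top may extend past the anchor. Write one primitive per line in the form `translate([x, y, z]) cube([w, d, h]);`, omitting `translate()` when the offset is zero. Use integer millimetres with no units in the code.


translate([219, 449, 0]) cube([4590, 172, 2860]);
translate([219, 3497, 0]) cube([4590, 172, 2860]);
translate([219, 621, 0]) cube([172, 2876, 2860]);
translate([4637, 621, 0]) cube([172, 2876, 2860]);


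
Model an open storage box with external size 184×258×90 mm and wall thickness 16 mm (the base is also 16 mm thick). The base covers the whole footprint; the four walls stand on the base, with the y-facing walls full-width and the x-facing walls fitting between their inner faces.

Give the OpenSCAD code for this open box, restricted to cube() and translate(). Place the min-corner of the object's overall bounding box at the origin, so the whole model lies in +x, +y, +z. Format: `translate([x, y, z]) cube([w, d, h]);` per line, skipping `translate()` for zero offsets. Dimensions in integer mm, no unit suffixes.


cube([184, 258, 16]);
translate([0, 0, 16]) cube([184, 16, 74]);
translate([0, 242, 16]) cube([184, 16, 74]);
translate([0, 16, 16]) cube([16, 226, 74]);
translate([168, 16, 16]) cube([16, 226, 74]);


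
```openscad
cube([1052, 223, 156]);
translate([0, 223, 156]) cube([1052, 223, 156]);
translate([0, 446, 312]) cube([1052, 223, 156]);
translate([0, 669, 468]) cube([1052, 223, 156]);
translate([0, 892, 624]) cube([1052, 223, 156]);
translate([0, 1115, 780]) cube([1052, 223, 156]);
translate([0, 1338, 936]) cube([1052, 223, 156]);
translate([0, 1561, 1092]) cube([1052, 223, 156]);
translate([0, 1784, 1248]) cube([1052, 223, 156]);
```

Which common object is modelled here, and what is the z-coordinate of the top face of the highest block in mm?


A staircase. The total rise is 1404 mm.

9 identical blocks, each offset up and back from the previous — a staircase. Each step is 156 mm tall and there are 9 of them, so the total rise is 9 × 156 = 1404 mm.


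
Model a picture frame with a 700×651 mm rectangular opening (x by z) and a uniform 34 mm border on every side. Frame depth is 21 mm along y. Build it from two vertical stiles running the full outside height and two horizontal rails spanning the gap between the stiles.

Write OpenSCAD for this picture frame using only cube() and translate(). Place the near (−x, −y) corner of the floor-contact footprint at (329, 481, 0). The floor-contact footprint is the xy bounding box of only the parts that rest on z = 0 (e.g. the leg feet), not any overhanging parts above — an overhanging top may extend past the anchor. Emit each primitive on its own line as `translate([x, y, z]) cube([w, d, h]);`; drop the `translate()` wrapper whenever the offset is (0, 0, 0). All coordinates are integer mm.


translate([329, 481, 0]) cube([34, 21, 719]);
translate([1063, 481, 0]) cube([34, 21, 719]);
translate([363, 481, 0]) cube([700, 21, 34]);
translate([363, 481, 685]) cube([700, 21, 34]);


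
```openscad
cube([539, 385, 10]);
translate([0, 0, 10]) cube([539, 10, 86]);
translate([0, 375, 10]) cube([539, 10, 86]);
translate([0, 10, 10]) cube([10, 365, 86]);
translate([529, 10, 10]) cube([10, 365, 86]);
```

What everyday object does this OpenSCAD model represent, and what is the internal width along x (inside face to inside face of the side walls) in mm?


An open box. The internal width is 519 mm.

A 539×385 base slab with four walls standing on it — an open box. The base is 539 mm wide and the walls are 10 mm thick, so the internal width is 539 − 2 × 10 = 519 mm.


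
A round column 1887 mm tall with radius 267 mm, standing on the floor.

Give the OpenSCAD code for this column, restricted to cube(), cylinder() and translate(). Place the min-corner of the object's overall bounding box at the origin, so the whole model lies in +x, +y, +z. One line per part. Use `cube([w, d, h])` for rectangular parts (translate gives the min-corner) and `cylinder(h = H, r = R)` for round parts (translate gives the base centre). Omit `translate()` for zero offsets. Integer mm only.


translate([267, 267, 0]) cylinder(h = 1887, r = 267);


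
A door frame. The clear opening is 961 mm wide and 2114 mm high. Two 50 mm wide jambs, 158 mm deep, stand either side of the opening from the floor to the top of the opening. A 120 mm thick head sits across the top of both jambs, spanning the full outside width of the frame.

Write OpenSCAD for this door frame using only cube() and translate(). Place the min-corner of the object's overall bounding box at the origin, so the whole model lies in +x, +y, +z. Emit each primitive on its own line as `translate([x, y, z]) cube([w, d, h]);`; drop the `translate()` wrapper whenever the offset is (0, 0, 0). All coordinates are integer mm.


cube([50, 158, 2114]);
translate([1011, 0, 0]) cube([50, 158, 2114]);
translate([0, 0, 2114]) cube([1061, 158, 120]);


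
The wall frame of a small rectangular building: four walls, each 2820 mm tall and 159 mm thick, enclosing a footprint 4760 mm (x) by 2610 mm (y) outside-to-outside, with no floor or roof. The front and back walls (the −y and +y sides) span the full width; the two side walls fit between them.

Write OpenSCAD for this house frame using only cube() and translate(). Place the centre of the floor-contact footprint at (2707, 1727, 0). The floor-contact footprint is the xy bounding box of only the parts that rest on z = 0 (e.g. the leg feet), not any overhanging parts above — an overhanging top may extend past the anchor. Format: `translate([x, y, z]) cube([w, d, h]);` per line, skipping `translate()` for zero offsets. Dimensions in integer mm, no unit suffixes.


translate([327, 422, 0]) cube([4760, 159, 2820]);
translate([327, 2873, 0]) cube([4760, 159, 2820]);
translate([327, 581, 0]) cube([159, 2292, 2820]);
translate([4928, 581, 0]) cube([159, 2292, 2820]);
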